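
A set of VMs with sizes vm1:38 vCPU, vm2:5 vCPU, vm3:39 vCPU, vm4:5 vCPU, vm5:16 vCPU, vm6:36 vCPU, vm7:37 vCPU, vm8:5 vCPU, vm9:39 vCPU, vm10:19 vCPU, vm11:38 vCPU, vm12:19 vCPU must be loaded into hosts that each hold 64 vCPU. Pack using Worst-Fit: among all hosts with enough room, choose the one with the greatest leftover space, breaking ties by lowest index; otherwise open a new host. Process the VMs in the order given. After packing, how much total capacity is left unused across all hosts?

vm1 (38 vCPU) → host 1 (remaining 26 vCPU)
vm2 (5 vCPU) → host 1 (remaining 21 vCPU)
vm3 (39 vCPU) → host 2 (remaining 25 vCPU)
vm4 (5 vCPU) → host 2 (remaining 20 vCPU)
vm5 (16 vCPU) → host 1 (remaining 5 vCPU)
vm6 (36 vCPU) → host 3 (remaining 28 vCPU)
vm7 (37 vCPU) → host 4 (remaining 27 vCPU)
vm8 (5 vCPU) → host 3 (remaining 23 vCPU)
vm9 (39 vCPU) → host 5 (remaining 25 vCPU)
vm10 (19 vCPU) → host 4 (remaining 8 vCPU)
vm11 (38 vCPU) → host 6 (remaining 26 vCPU)
vm12 (19 vCPU) → host 6 (remaining 7 vCPU)
6 hosts × 64 vCPU = 384 vCPU; used 296 vCPU; unused 88 vCPU.

88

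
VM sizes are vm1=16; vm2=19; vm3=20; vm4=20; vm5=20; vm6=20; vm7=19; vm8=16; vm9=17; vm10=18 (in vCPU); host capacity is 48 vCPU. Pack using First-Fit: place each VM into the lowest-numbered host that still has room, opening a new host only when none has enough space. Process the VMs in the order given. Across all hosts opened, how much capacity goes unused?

55

vm1 (16 vCPU) → host 1 (remaining 32 vCPU)
vm2 (19 vCPU) → host 1 (remaining 13 vCPU)
vm3 (20 vCPU) → host 2 (remaining 28 vCPU)
vm4 (20 vCPU) → host 2 (remaining 8 vCPU)
vm5 (20 vCPU) → host 3 (remaining 28 vCPU)
vm6 (20 vCPU) → host 3 (remaining 8 vCPU)
vm7 (19 vCPU) → host 4 (remaining 29 vCPU)
vm8 (16 vCPU) → host 4 (remaining 13 vCPU)
vm9 (17 vCPU) → host 5 (remaining 31 vCPU)
vm10 (18 vCPU) → host 5 (remaining 13 vCPU)
5 hosts × 48 vCPU = 240 vCPU; used 185 vCPU; unused 55 vCPU.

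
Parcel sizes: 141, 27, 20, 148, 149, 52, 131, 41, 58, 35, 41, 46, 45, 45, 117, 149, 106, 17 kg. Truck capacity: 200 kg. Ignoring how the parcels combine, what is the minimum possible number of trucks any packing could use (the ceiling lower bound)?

7

Total size = 141 + 27 + 20 + 148 + 149 + 52 + 131 + 41 + 58 + 35 + 41 + 46 + 45 + 45 + 117 + 149 + 106 + 17 = 1368 kg.
⌈1368 / 200⌉ = 7.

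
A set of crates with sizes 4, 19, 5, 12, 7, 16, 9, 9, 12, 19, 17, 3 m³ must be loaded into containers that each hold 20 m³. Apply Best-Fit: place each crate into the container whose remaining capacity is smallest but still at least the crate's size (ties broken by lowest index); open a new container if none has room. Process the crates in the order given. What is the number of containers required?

Put 4 m³ in container 1; 16 m³ remain.
Put 19 m³ in container 2; 1 m³ remain.
Put 5 m³ in container 1; 11 m³ remain.
Put 12 m³ in container 3; 8 m³ remain.
Put 7 m³ in container 3; 1 m³ remain.
Put 16 m³ in container 4; 4 m³ remain.
Put 9 m³ in container 1; 2 m³ remain.
Put 9 m³ in container 5; 11 m³ remain.
Put 12 m³ in container 6; 8 m³ remain.
Put 19 m³ in container 7; 1 m³ remain.
Put 17 m³ in container 8; 3 m³ remain.
Put 3 m³ in container 8; 0 m³ remain.

8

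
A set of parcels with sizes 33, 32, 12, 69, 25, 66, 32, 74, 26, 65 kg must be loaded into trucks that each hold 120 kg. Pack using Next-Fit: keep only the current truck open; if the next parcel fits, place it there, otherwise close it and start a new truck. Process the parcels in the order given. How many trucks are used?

5 trucks

Put 33 kg in truck 1; 87 kg remain.
Put 32 kg in truck 1; 55 kg remain.
Put 12 kg in truck 1; 43 kg remain.
Put 69 kg in truck 2; 51 kg remain.
Put 25 kg in truck 2; 26 kg remain.
Put 66 kg in truck 3; 54 kg remain.
Put 32 kg in truck 3; 22 kg remain.
Put 74 kg in truck 4; 46 kg remain.
Put 26 kg in truck 4; 20 kg remain.
Put 65 kg in truck 5; 55 kg remain.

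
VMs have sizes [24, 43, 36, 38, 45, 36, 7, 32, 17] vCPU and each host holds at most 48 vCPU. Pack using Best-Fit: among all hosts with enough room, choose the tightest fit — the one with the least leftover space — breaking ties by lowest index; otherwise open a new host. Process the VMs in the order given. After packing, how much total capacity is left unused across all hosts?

24 vCPU → host 1 (remaining 24 vCPU)
43 vCPU → host 2 (remaining 5 vCPU)
36 vCPU → host 3 (remaining 12 vCPU)
38 vCPU → host 4 (remaining 10 vCPU)
45 vCPU → host 5 (remaining 3 vCPU)
36 vCPU → host 6 (remaining 12 vCPU)
7 vCPU → host 4 (remaining 3 vCPU)
32 vCPU → host 7 (remaining 16 vCPU)
17 vCPU → host 1 (remaining 7 vCPU)
7 hosts × 48 vCPU = 336 vCPU; used 278 vCPU; unused 58 vCPU.

58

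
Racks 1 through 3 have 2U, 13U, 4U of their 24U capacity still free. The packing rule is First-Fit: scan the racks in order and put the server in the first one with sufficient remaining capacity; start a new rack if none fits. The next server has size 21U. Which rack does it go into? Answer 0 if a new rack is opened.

0

No rack has ≥ 21U free, so a new rack is opened.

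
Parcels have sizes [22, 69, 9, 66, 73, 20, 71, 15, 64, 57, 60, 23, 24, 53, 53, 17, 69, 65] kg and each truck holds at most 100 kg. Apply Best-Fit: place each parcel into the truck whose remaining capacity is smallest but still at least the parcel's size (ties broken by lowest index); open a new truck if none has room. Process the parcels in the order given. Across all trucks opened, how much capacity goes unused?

270

truck 1: place 22 kg, 78 kg left
truck 1: place 69 kg, 9 kg left
truck 1: place 9 kg, 0 kg left
truck 2: place 66 kg, 34 kg left
truck 3: place 73 kg, 27 kg left
truck 3: place 20 kg, 7 kg left
truck 4: place 71 kg, 29 kg left
truck 4: place 15 kg, 14 kg left
truck 5: place 64 kg, 36 kg left
truck 6: place 57 kg, 43 kg left
truck 7: place 60 kg, 40 kg left
truck 2: place 23 kg, 11 kg left
truck 5: place 24 kg, 12 kg left
truck 8: place 53 kg, 47 kg left
truck 9: place 53 kg, 47 kg left
truck 7: place 17 kg, 23 kg left
truck 10: place 69 kg, 31 kg left
truck 11: place 65 kg, 35 kg left
11 trucks × 100 kg = 1100 kg; used 830 kg; unused 270 kg.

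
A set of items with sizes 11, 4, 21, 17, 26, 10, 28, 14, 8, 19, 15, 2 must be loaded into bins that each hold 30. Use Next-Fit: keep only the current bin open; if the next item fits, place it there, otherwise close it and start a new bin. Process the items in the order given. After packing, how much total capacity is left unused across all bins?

11 → bin 1 (remaining 19)
4 → bin 1 (remaining 15)
21 → bin 2 (remaining 9)
17 → bin 3 (remaining 13)
26 → bin 4 (remaining 4)
10 → bin 5 (remaining 20)
28 → bin 6 (remaining 2)
14 → bin 7 (remaining 16)
8 → bin 7 (remaining 8)
19 → bin 8 (remaining 11)
15 → bin 9 (remaining 15)
2 → bin 9 (remaining 13)
9 bins × 30 = 270; used 175; unused 95.

95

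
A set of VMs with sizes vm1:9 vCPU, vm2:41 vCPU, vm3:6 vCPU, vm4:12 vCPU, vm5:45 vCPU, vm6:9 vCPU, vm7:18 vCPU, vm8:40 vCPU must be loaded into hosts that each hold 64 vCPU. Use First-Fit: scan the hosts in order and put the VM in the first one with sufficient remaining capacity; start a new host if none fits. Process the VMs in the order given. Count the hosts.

host 1: place vm1 (9 vCPU), 55 vCPU left
host 1: place vm2 (41 vCPU), 14 vCPU left
host 1: place vm3 (6 vCPU), 8 vCPU left
host 2: place vm4 (12 vCPU), 52 vCPU left
host 2: place vm5 (45 vCPU), 7 vCPU left
host 3: place vm6 (9 vCPU), 55 vCPU left
host 3: place vm7 (18 vCPU), 37 vCPU left
host 4: place vm8 (40 vCPU), 24 vCPU left
Final hosts: [9,41,6] [12,45] [9,18] [40].

4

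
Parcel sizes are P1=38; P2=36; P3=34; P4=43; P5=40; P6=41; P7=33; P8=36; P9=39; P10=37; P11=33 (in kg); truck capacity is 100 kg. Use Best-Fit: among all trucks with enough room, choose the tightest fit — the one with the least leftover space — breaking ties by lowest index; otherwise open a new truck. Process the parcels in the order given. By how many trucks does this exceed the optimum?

1

Best-Fit: [38,36] [34,43] [40,41] [33,36] [39,37] [33] → 6 trucks.
Total size 410 kg; any packing needs at least ⌈410/100⌉ = 5 trucks.
An optimal packing achieves that bound: [43,41] [40,39] [38,37] [36,36] [34,33,33] → 5 trucks.
Excess: 6 − 5 = 1.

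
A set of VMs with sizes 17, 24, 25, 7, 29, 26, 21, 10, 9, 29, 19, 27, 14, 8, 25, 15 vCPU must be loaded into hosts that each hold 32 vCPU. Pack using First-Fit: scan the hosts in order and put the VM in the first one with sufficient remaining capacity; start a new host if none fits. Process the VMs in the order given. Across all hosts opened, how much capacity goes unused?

Put 17 vCPU in host 1; 15 vCPU remain.
Put 24 vCPU in host 2; 8 vCPU remain.
Put 25 vCPU in host 3; 7 vCPU remain.
Put 7 vCPU in host 1; 8 vCPU remain.
Put 29 vCPU in host 4; 3 vCPU remain.
Put 26 vCPU in host 5; 6 vCPU remain.
Put 21 vCPU in host 6; 11 vCPU remain.
Put 10 vCPU in host 6; 1 vCPU remain.
Put 9 vCPU in host 7; 23 vCPU remain.
Put 29 vCPU in host 8; 3 vCPU remain.
Put 19 vCPU in host 7; 4 vCPU remain.
Put 27 vCPU in host 9; 5 vCPU remain.
Put 14 vCPU in host 10; 18 vCPU remain.
Put 8 vCPU in host 1; 0 vCPU remain.
Put 25 vCPU in host 11; 7 vCPU remain.
Put 15 vCPU in host 10; 3 vCPU remain.
11 hosts × 32 vCPU = 352 vCPU; used 305 vCPU; unused 47 vCPU.

47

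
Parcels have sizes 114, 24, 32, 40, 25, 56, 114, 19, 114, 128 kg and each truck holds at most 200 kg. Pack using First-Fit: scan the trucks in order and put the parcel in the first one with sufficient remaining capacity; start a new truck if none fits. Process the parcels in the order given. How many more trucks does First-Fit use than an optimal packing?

First-Fit: [114,24,32,25] [40,56,19] [114] [114] [128] → 5 trucks.
Total size 666 kg; any packing needs at least ⌈666/200⌉ = 4 trucks.
An optimal packing achieves that bound: [128,56] [114,40,32] [114,25,24,19] [114] → 4 trucks.
Excess: 5 − 4 = 1.

1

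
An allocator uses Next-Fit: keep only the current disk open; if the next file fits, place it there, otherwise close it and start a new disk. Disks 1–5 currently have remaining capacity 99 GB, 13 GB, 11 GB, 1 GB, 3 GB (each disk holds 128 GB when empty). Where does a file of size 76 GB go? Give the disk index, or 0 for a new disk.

Next-Fit only looks at disk 5, which has 3 GB free.
76 GB does not fit, so a new disk is opened.

0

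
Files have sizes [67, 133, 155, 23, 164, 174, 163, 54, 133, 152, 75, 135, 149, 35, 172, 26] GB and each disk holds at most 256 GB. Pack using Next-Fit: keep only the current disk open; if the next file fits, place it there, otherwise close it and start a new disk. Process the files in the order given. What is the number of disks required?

67 GB → disk 1 (remaining 189 GB)
133 GB → disk 1 (remaining 56 GB)
155 GB → disk 2 (remaining 101 GB)
23 GB → disk 2 (remaining 78 GB)
164 GB → disk 3 (remaining 92 GB)
174 GB → disk 4 (remaining 82 GB)
163 GB → disk 5 (remaining 93 GB)
54 GB → disk 5 (remaining 39 GB)
133 GB → disk 6 (remaining 123 GB)
152 GB → disk 7 (remaining 104 GB)
75 GB → disk 7 (remaining 29 GB)
135 GB → disk 8 (remaining 121 GB)
149 GB → disk 9 (remaining 107 GB)
35 GB → disk 9 (remaining 72 GB)
172 GB → disk 10 (remaining 84 GB)
26 GB → disk 10 (remaining 58 GB)

10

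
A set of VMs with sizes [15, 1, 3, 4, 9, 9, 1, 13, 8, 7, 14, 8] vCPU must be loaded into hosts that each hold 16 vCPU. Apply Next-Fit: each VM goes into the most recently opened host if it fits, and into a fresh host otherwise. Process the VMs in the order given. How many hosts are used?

7 hosts

host 1: place 15 vCPU, 1 vCPU left
host 1: place 1 vCPU, 0 vCPU left
host 2: place 3 vCPU, 13 vCPU left
host 2: place 4 vCPU, 9 vCPU left
host 2: place 9 vCPU, 0 vCPU left
host 3: place 9 vCPU, 7 vCPU left
host 3: place 1 vCPU, 6 vCPU left
host 4: place 13 vCPU, 3 vCPU left
host 5: place 8 vCPU, 8 vCPU left
host 5: place 7 vCPU, 1 vCPU left
host 6: place 14 vCPU, 2 vCPU left
host 7: place 8 vCPU, 8 vCPU left
Final hosts: [15,1] [3,4,9] [9,1] [13] [8,7] [14] [8].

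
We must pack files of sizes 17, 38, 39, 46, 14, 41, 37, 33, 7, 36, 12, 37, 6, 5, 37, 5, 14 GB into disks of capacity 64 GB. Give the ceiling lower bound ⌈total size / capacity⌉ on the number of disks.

Total size = 17 + 38 + 39 + 46 + 14 + 41 + 37 + 33 + 7 + 36 + 12 + 37 + 6 + 5 + 37 + 5 + 14 = 424 GB.
⌈424 / 64⌉ = 7.

7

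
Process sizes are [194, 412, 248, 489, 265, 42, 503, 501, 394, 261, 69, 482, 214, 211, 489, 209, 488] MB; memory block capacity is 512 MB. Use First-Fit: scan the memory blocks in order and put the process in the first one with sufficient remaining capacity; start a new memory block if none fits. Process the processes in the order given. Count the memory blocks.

12 memory blocks

memory block 1: place 194 MB, 318 MB left
memory block 2: place 412 MB, 100 MB left
memory block 1: place 248 MB, 70 MB left
memory block 3: place 489 MB, 23 MB left
memory block 4: place 265 MB, 247 MB left
memory block 1: place 42 MB, 28 MB left
memory block 5: place 503 MB, 9 MB left
memory block 6: place 501 MB, 11 MB left
memory block 7: place 394 MB, 118 MB left
memory block 8: place 261 MB, 251 MB left
memory block 2: place 69 MB, 31 MB left
memory block 9: place 482 MB, 30 MB left
memory block 4: place 214 MB, 33 MB left
memory block 8: place 211 MB, 40 MB left
memory block 10: place 489 MB, 23 MB left
memory block 11: place 209 MB, 303 MB left
memory block 12: place 488 MB, 24 MB left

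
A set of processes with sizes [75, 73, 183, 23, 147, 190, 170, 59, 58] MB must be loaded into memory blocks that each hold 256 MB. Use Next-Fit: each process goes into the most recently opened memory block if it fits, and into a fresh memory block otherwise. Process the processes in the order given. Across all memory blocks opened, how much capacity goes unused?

558

memory block 1: place 75 MB, 181 MB left
memory block 1: place 73 MB, 108 MB left
memory block 2: place 183 MB, 73 MB left
memory block 2: place 23 MB, 50 MB left
memory block 3: place 147 MB, 109 MB left
memory block 4: place 190 MB, 66 MB left
memory block 5: place 170 MB, 86 MB left
memory block 5: place 59 MB, 27 MB left
memory block 6: place 58 MB, 198 MB left
6 memory blocks × 256 MB = 1536 MB; used 978 MB; unused 558 MB.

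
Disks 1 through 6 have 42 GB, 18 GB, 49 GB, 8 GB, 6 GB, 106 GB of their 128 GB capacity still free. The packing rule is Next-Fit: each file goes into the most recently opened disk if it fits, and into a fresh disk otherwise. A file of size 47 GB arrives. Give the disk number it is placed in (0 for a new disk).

6

Next-Fit only looks at disk 6, which has 106 GB free.
47 GB fits there.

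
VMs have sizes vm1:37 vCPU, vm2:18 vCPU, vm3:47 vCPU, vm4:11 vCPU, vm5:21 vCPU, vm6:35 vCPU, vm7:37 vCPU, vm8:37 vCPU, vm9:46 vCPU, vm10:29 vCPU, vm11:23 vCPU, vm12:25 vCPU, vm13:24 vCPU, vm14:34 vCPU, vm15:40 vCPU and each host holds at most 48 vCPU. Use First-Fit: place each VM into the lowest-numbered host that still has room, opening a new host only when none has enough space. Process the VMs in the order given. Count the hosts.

host 1: place vm1 (37 vCPU), 11 vCPU left
host 2: place vm2 (18 vCPU), 30 vCPU left
host 3: place vm3 (47 vCPU), 1 vCPU left
host 1: place vm4 (11 vCPU), 0 vCPU left
host 2: place vm5 (21 vCPU), 9 vCPU left
host 4: place vm6 (35 vCPU), 13 vCPU left
host 5: place vm7 (37 vCPU), 11 vCPU left
host 6: place vm8 (37 vCPU), 11 vCPU left
host 7: place vm9 (46 vCPU), 2 vCPU left
host 8: place vm10 (29 vCPU), 19 vCPU left
host 9: place vm11 (23 vCPU), 25 vCPU left
host 9: place vm12 (25 vCPU), 0 vCPU left
host 10: place vm13 (24 vCPU), 24 vCPU left
host 11: place vm14 (34 vCPU), 14 vCPU left
host 12: place vm15 (40 vCPU), 8 vCPU left

12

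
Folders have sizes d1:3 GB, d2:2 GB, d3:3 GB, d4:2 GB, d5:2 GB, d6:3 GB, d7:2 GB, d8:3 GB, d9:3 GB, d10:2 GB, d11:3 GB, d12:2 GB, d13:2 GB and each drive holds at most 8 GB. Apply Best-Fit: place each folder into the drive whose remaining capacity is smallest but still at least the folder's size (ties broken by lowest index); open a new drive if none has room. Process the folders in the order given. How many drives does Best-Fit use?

drive 1: place d1 (3 GB), 5 GB left
drive 1: place d2 (2 GB), 3 GB left
drive 1: place d3 (3 GB), 0 GB left
drive 2: place d4 (2 GB), 6 GB left
drive 2: place d5 (2 GB), 4 GB left
drive 2: place d6 (3 GB), 1 GB left
drive 3: place d7 (2 GB), 6 GB left
drive 3: place d8 (3 GB), 3 GB left
drive 3: place d9 (3 GB), 0 GB left
drive 4: place d10 (2 GB), 6 GB left
drive 4: place d11 (3 GB), 3 GB left
drive 4: place d12 (2 GB), 1 GB left
drive 5: place d13 (2 GB), 6 GB left

5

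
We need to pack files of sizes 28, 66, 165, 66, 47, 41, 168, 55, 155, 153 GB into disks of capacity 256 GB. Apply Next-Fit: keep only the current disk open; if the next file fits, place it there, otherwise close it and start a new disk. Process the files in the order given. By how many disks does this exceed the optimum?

1

Next-Fit: [28,66] [165,66] [47,41,168] [55,155] [153] → 5 disks.
Total size 944 GB; any packing needs at least ⌈944/256⌉ = 4 disks.
An optimal packing achieves that bound: [168,66] [165,66] [155,55,41] [153,47,28] → 4 disks.
Excess: 5 − 4 = 1.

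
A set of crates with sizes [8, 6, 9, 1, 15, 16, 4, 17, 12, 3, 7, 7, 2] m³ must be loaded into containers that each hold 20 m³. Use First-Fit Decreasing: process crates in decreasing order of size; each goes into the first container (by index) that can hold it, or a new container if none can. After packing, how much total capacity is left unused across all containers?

Sorted descending: 17, 16, 15, 12, 9, 8, 7, 7, 6, 4, 3, 2, 1.
container 1: place 17 m³, 3 m³ left
container 2: place 16 m³, 4 m³ left
container 3: place 15 m³, 5 m³ left
container 4: place 12 m³, 8 m³ left
container 5: place 9 m³, 11 m³ left
container 4: place 8 m³, 0 m³ left
container 5: place 7 m³, 4 m³ left
container 6: place 7 m³, 13 m³ left
container 6: place 6 m³, 7 m³ left
container 2: place 4 m³, 0 m³ left
container 1: place 3 m³, 0 m³ left
container 3: place 2 m³, 3 m³ left
container 3: place 1 m³, 2 m³ left
6 containers × 20 m³ = 120 m³; used 107 m³; unused 13 m³.

13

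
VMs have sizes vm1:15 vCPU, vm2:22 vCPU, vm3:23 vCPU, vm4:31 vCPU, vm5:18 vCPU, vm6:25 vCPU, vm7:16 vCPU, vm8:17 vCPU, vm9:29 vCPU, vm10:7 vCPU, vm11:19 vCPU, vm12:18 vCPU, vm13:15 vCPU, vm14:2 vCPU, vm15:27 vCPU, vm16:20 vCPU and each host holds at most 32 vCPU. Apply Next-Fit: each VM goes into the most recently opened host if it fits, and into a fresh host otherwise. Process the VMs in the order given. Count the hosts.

host 1: place vm1 (15 vCPU), 17 vCPU left
host 2: place vm2 (22 vCPU), 10 vCPU left
host 3: place vm3 (23 vCPU), 9 vCPU left
host 4: place vm4 (31 vCPU), 1 vCPU left
host 5: place vm5 (18 vCPU), 14 vCPU left
host 6: place vm6 (25 vCPU), 7 vCPU left
host 7: place vm7 (16 vCPU), 16 vCPU left
host 8: place vm8 (17 vCPU), 15 vCPU left
host 9: place vm9 (29 vCPU), 3 vCPU left
host 10: place vm10 (7 vCPU), 25 vCPU left
host 10: place vm11 (19 vCPU), 6 vCPU left
host 11: place vm12 (18 vCPU), 14 vCPU left
host 12: place vm13 (15 vCPU), 17 vCPU left
host 12: place vm14 (2 vCPU), 15 vCPU left
host 13: place vm15 (27 vCPU), 5 vCPU left
host 14: place vm16 (20 vCPU), 12 vCPU left

14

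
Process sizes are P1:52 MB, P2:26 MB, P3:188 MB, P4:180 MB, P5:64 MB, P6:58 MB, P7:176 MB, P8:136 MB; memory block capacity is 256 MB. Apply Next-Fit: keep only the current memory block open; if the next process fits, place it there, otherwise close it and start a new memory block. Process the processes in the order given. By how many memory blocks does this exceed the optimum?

1

Next-Fit: [52,26] [188] [180,64] [58,176] [136] → 5 memory blocks.
Total size 880 MB; any packing needs at least ⌈880/256⌉ = 4 memory blocks.
An optimal packing achieves that bound: [188,64] [180,58] [176,52,26] [136] → 4 memory blocks.
Excess: 5 − 4 = 1.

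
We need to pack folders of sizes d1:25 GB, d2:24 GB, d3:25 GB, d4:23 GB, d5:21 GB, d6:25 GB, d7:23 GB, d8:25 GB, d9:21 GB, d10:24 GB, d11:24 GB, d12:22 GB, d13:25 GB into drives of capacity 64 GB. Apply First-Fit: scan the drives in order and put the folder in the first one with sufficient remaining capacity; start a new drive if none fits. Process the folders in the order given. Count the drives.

Put d1 (25 GB) in drive 1; 39 GB remain.
Put d2 (24 GB) in drive 1; 15 GB remain.
Put d3 (25 GB) in drive 2; 39 GB remain.
Put d4 (23 GB) in drive 2; 16 GB remain.
Put d5 (21 GB) in drive 3; 43 GB remain.
Put d6 (25 GB) in drive 3; 18 GB remain.
Put d7 (23 GB) in drive 4; 41 GB remain.
Put d8 (25 GB) in drive 4; 16 GB remain.
Put d9 (21 GB) in drive 5; 43 GB remain.
Put d10 (24 GB) in drive 5; 19 GB remain.
Put d11 (24 GB) in drive 6; 40 GB remain.
Put d12 (22 GB) in drive 6; 18 GB remain.
Put d13 (25 GB) in drive 7; 39 GB remain.

7 drives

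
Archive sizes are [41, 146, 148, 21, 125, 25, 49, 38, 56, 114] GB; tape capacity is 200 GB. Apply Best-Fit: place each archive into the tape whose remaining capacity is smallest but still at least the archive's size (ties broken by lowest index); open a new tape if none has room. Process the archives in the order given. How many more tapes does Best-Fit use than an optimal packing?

1

Best-Fit: [41,146] [148,21,25] [125,49] [38,56] [114] → 5 tapes.
Total size 763 GB; any packing needs at least ⌈763/200⌉ = 4 tapes.
An optimal packing achieves that bound: [148,49] [146,41] [125,56] [114,38,25,21] → 4 tapes.
Excess: 5 − 4 = 1.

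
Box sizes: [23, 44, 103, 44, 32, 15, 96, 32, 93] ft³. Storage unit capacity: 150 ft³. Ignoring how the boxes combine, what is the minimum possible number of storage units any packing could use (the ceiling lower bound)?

Total size = 23 + 44 + 103 + 44 + 32 + 15 + 96 + 32 + 93 = 482 ft³.
⌈482 / 150⌉ = 4.

4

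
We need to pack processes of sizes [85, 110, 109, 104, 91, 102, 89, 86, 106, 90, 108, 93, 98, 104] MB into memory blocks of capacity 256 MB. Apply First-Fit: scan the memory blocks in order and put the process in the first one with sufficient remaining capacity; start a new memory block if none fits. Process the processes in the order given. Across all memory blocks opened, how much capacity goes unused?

417

memory block 1: place 85 MB, 171 MB left
memory block 1: place 110 MB, 61 MB left
memory block 2: place 109 MB, 147 MB left
memory block 2: place 104 MB, 43 MB left
memory block 3: place 91 MB, 165 MB left
memory block 3: place 102 MB, 63 MB left
memory block 4: place 89 MB, 167 MB left
memory block 4: place 86 MB, 81 MB left
memory block 5: place 106 MB, 150 MB left
memory block 5: place 90 MB, 60 MB left
memory block 6: place 108 MB, 148 MB left
memory block 6: place 93 MB, 55 MB left
memory block 7: place 98 MB, 158 MB left
memory block 7: place 104 MB, 54 MB left
7 memory blocks × 256 MB = 1792 MB; used 1375 MB; unused 417 MB.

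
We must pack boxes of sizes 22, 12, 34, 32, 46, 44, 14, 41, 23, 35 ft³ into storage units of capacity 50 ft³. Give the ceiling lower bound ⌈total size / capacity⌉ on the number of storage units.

7 storage units

Total size = 22 + 12 + 34 + 32 + 46 + 44 + 14 + 41 + 23 + 35 = 303 ft³.
⌈303 / 50⌉ = 7.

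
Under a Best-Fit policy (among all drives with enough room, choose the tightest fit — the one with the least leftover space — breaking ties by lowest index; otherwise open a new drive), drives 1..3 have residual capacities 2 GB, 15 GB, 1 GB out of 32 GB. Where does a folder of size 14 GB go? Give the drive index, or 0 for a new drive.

Drives with room: drive 2 (15 GB).
Tightest fit is drive 2 with 15 GB free.

2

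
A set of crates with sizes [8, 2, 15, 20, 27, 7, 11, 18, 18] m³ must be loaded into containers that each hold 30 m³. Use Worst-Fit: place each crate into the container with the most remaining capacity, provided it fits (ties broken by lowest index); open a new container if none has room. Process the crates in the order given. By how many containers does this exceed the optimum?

0

Worst-Fit: [8,2,15] [20,7] [27] [11,18] [18] → 5 containers.
Total size 126 m³; any packing needs at least ⌈126/30⌉ = 5 containers.
So 5 is already optimal.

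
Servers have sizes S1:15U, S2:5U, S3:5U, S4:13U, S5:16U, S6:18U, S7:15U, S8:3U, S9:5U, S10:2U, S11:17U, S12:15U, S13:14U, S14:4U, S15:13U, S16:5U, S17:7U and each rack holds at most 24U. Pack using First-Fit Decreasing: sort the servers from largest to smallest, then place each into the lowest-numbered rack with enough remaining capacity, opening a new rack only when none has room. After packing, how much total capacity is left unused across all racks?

44

Sorted descending: 18, 17, 16, 15, 15, 15, 14, 13, 13, 7, 5, 5, 5, 5, 4, 3, 2.
Put 18U in rack 1; 6U remain.
Put 17U in rack 2; 7U remain.
Put 16U in rack 3; 8U remain.
Put 15U in rack 4; 9U remain.
Put 15U in rack 5; 9U remain.
Put 15U in rack 6; 9U remain.
Put 14U in rack 7; 10U remain.
Put 13U in rack 8; 11U remain.
Put 13U in rack 9; 11U remain.
Put 7U in rack 2; 0U remain.
Put 5U in rack 1; 1U remain.
Put 5U in rack 3; 3U remain.
Put 5U in rack 4; 4U remain.
Put 5U in rack 5; 4U remain.
Put 4U in rack 4; 0U remain.
Put 3U in rack 3; 0U remain.
Put 2U in rack 5; 2U remain.
9 racks × 24U = 216U; used 172U; unused 44U.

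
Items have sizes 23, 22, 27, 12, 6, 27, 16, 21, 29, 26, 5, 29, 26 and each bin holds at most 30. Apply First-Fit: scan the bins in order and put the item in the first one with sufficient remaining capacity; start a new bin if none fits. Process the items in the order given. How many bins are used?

bin 1: place 23, 7 left
bin 2: place 22, 8 left
bin 3: place 27, 3 left
bin 4: place 12, 18 left
bin 1: place 6, 1 left
bin 5: place 27, 3 left
bin 4: place 16, 2 left
bin 6: place 21, 9 left
bin 7: place 29, 1 left
bin 8: place 26, 4 left
bin 2: place 5, 3 left
bin 9: place 29, 1 left
bin 10: place 26, 4 left
Final bins: [23,6] [22,5] [27] [12,16] [27] [21] [29] [26] [29] [26].

10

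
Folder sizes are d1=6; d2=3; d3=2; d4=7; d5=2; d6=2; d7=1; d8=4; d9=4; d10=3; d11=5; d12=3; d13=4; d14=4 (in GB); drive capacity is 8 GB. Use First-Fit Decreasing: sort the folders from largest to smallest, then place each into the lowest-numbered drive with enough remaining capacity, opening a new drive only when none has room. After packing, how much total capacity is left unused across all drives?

Sorted descending: 7, 6, 5, 4, 4, 4, 4, 3, 3, 3, 2, 2, 2, 1.
7 GB → drive 1 (remaining 1 GB)
6 GB → drive 2 (remaining 2 GB)
5 GB → drive 3 (remaining 3 GB)
4 GB → drive 4 (remaining 4 GB)
4 GB → drive 4 (remaining 0 GB)
4 GB → drive 5 (remaining 4 GB)
4 GB → drive 5 (remaining 0 GB)
3 GB → drive 3 (remaining 0 GB)
3 GB → drive 6 (remaining 5 GB)
3 GB → drive 6 (remaining 2 GB)
2 GB → drive 2 (remaining 0 GB)
2 GB → drive 6 (remaining 0 GB)
2 GB → drive 7 (remaining 6 GB)
1 GB → drive 1 (remaining 0 GB)
7 drives × 8 GB = 56 GB; used 50 GB; unused 6 GB.

6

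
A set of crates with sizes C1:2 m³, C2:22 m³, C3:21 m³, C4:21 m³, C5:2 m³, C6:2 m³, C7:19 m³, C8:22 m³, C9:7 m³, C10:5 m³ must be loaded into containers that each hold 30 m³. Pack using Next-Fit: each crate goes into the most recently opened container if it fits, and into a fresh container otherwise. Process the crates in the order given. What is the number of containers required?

container 1: place C1 (2 m³), 28 m³ left
container 1: place C2 (22 m³), 6 m³ left
container 2: place C3 (21 m³), 9 m³ left
container 3: place C4 (21 m³), 9 m³ left
container 3: place C5 (2 m³), 7 m³ left
container 3: place C6 (2 m³), 5 m³ left
container 4: place C7 (19 m³), 11 m³ left
container 5: place C8 (22 m³), 8 m³ left
container 5: place C9 (7 m³), 1 m³ left
container 6: place C10 (5 m³), 25 m³ left

6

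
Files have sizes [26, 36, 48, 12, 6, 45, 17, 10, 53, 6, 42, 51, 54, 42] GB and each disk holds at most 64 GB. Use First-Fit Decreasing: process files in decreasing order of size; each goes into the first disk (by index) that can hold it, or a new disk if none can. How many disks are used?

8

Sorted descending: 54, 53, 51, 48, 45, 42, 42, 36, 26, 17, 12, 10, 6, 6.
disk 1: place 54 GB, 10 GB left
disk 2: place 53 GB, 11 GB left
disk 3: place 51 GB, 13 GB left
disk 4: place 48 GB, 16 GB left
disk 5: place 45 GB, 19 GB left
disk 6: place 42 GB, 22 GB left
disk 7: place 42 GB, 22 GB left
disk 8: place 36 GB, 28 GB left
disk 8: place 26 GB, 2 GB left
disk 5: place 17 GB, 2 GB left
disk 3: place 12 GB, 1 GB left
disk 1: place 10 GB, 0 GB left
disk 2: place 6 GB, 5 GB left
disk 4: place 6 GB, 10 GB left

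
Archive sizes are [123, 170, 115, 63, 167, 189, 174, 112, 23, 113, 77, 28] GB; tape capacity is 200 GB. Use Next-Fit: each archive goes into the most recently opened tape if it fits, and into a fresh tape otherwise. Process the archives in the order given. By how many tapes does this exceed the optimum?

1

Next-Fit: [123] [170] [115,63] [167] [189] [174] [112,23] [113,77] [28] → 9 tapes.
8 archives exceed 100 GB (half the capacity), and no two of those can share a tape, so at least 8 tapes are needed.
An optimal packing achieves that bound: [189] [174,23] [170,28] [167] [123,77] [115,63] [113] [112] → 8 tapes.
Excess: 9 − 8 = 1.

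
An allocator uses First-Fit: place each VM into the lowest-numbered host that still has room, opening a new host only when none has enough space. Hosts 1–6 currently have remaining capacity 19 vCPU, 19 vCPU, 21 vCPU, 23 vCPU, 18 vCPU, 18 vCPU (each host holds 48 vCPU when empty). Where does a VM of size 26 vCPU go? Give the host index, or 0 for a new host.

No host has ≥ 26 vCPU free, so a new host is opened.

0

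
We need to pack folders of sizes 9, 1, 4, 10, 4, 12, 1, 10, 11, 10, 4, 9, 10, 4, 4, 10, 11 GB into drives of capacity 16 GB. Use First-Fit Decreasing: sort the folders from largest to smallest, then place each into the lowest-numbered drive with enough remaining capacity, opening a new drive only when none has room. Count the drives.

10

Sorted descending: 12, 11, 11, 10, 10, 10, 10, 10, 9, 9, 4, 4, 4, 4, 4, 1, 1.
12 GB → drive 1 (remaining 4 GB)
11 GB → drive 2 (remaining 5 GB)
11 GB → drive 3 (remaining 5 GB)
10 GB → drive 4 (remaining 6 GB)
10 GB → drive 5 (remaining 6 GB)
10 GB → drive 6 (remaining 6 GB)
10 GB → drive 7 (remaining 6 GB)
10 GB → drive 8 (remaining 6 GB)
9 GB → drive 9 (remaining 7 GB)
9 GB → drive 10 (remaining 7 GB)
4 GB → drive 1 (remaining 0 GB)
4 GB → drive 2 (remaining 1 GB)
4 GB → drive 3 (remaining 1 GB)
4 GB → drive 4 (remaining 2 GB)
4 GB → drive 5 (remaining 2 GB)
1 GB → drive 2 (remaining 0 GB)
1 GB → drive 3 (remaining 0 GB)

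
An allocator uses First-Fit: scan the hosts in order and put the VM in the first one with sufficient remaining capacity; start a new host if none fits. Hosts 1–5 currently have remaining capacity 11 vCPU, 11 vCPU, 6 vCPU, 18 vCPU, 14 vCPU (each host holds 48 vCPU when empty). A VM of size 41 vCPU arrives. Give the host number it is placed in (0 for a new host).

0

No host has ≥ 41 vCPU free, so a new host is opened.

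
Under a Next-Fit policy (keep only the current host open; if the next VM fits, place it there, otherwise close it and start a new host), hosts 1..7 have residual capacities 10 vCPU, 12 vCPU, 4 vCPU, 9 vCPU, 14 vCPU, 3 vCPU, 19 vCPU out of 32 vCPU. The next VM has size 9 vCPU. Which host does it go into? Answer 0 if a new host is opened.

7

Next-Fit only looks at host 7, which has 19 vCPU free.
9 vCPU fits there.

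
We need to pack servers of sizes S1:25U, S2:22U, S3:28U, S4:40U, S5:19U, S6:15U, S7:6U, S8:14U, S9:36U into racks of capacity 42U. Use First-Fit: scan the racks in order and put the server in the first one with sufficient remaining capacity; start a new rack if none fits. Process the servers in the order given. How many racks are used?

6

Put S1 (25U) in rack 1; 17U remain.
Put S2 (22U) in rack 2; 20U remain.
Put S3 (28U) in rack 3; 14U remain.
Put S4 (40U) in rack 4; 2U remain.
Put S5 (19U) in rack 2; 1U remain.
Put S6 (15U) in rack 1; 2U remain.
Put S7 (6U) in rack 3; 8U remain.
Put S8 (14U) in rack 5; 28U remain.
Put S9 (36U) in rack 6; 6U remain.
Final racks: [25,15] [22,19] [28,6] [40] [14] [36].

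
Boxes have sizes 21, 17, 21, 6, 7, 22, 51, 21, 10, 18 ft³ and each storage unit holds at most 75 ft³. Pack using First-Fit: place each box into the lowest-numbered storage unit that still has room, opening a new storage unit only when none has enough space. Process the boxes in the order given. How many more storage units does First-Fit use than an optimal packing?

First-Fit: [21,17,21,6,7] [22,51] [21,10,18] → 3 storage units.
Total size 194 ft³; any packing needs at least ⌈194/75⌉ = 3 storage units.
So 3 is already optimal.

0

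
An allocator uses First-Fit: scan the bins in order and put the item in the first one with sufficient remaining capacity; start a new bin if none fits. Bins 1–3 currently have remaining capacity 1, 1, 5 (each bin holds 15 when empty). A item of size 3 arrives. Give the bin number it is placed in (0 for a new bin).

Bins with room: bin 3 (5).
The first with room is bin 3.

3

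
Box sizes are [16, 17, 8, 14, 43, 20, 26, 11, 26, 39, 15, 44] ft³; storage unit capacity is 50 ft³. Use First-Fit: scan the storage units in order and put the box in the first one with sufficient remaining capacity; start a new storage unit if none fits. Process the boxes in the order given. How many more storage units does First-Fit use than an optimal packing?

1

First-Fit: [16,17,8] [14,20,11] [43] [26,15] [26] [39] [44] → 7 storage units.
Total size 279 ft³; any packing needs at least ⌈279/50⌉ = 6 storage units.
An optimal packing achieves that bound: [44] [43] [39,11] [26,20] [26,16,8] [17,15,14] → 6 storage units.
Excess: 7 − 6 = 1.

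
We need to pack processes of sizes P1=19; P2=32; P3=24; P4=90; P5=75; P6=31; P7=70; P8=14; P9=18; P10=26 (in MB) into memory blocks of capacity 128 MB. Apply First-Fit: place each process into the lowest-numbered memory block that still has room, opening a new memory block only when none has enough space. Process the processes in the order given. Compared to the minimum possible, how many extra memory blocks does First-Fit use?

0

First-Fit: [19,32,24,31,14] [90,18] [75,26] [70] → 4 memory blocks.
Total size 399 MB; any packing needs at least ⌈399/128⌉ = 4 memory blocks.
So 4 is already optimal.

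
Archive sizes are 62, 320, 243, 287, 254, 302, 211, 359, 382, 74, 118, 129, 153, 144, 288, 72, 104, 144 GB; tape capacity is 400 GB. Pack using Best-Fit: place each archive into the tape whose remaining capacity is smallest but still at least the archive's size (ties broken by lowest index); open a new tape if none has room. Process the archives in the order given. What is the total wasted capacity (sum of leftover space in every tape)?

62 GB → tape 1 (remaining 338 GB)
320 GB → tape 1 (remaining 18 GB)
243 GB → tape 2 (remaining 157 GB)
287 GB → tape 3 (remaining 113 GB)
254 GB → tape 4 (remaining 146 GB)
302 GB → tape 5 (remaining 98 GB)
211 GB → tape 6 (remaining 189 GB)
359 GB → tape 7 (remaining 41 GB)
382 GB → tape 8 (remaining 18 GB)
74 GB → tape 5 (remaining 24 GB)
118 GB → tape 4 (remaining 28 GB)
129 GB → tape 2 (remaining 28 GB)
153 GB → tape 6 (remaining 36 GB)
144 GB → tape 9 (remaining 256 GB)
288 GB → tape 10 (remaining 112 GB)
72 GB → tape 10 (remaining 40 GB)
104 GB → tape 3 (remaining 9 GB)
144 GB → tape 9 (remaining 112 GB)
10 tapes × 400 GB = 4000 GB; used 3646 GB; unused 354 GB.

354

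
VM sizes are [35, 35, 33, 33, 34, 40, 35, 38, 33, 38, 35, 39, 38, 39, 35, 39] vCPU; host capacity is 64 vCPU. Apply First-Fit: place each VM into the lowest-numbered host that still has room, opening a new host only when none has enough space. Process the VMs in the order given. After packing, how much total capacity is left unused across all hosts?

host 1: place 35 vCPU, 29 vCPU left
host 2: place 35 vCPU, 29 vCPU left
host 3: place 33 vCPU, 31 vCPU left
host 4: place 33 vCPU, 31 vCPU left
host 5: place 34 vCPU, 30 vCPU left
host 6: place 40 vCPU, 24 vCPU left
host 7: place 35 vCPU, 29 vCPU left
host 8: place 38 vCPU, 26 vCPU left
host 9: place 33 vCPU, 31 vCPU left
host 10: place 38 vCPU, 26 vCPU left
host 11: place 35 vCPU, 29 vCPU left
host 12: place 39 vCPU, 25 vCPU left
host 13: place 38 vCPU, 26 vCPU left
host 14: place 39 vCPU, 25 vCPU left
host 15: place 35 vCPU, 29 vCPU left
host 16: place 39 vCPU, 25 vCPU left
16 hosts × 64 vCPU = 1024 vCPU; used 579 vCPU; unused 445 vCPU.

445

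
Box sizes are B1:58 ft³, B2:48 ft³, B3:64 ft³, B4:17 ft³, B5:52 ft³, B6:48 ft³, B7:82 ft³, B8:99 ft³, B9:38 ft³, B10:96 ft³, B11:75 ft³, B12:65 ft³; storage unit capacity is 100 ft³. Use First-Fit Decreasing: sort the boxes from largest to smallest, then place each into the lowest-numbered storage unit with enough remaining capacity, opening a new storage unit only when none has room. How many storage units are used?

9

Sorted descending: 99, 96, 82, 75, 65, 64, 58, 52, 48, 48, 38, 17.
storage unit 1: place 99 ft³, 1 ft³ left
storage unit 2: place 96 ft³, 4 ft³ left
storage unit 3: place 82 ft³, 18 ft³ left
storage unit 4: place 75 ft³, 25 ft³ left
storage unit 5: place 65 ft³, 35 ft³ left
storage unit 6: place 64 ft³, 36 ft³ left
storage unit 7: place 58 ft³, 42 ft³ left
storage unit 8: place 52 ft³, 48 ft³ left
storage unit 8: place 48 ft³, 0 ft³ left
storage unit 9: place 48 ft³, 52 ft³ left
storage unit 7: place 38 ft³, 4 ft³ left
storage unit 3: place 17 ft³, 1 ft³ left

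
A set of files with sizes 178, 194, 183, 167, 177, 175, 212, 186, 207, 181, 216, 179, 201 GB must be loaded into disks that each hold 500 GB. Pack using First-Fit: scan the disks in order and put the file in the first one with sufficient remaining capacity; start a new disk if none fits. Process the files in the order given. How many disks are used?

7 disks

178 GB → disk 1 (remaining 322 GB)
194 GB → disk 1 (remaining 128 GB)
183 GB → disk 2 (remaining 317 GB)
167 GB → disk 2 (remaining 150 GB)
177 GB → disk 3 (remaining 323 GB)
175 GB → disk 3 (remaining 148 GB)
212 GB → disk 4 (remaining 288 GB)
186 GB → disk 4 (remaining 102 GB)
207 GB → disk 5 (remaining 293 GB)
181 GB → disk 5 (remaining 112 GB)
216 GB → disk 6 (remaining 284 GB)
179 GB → disk 6 (remaining 105 GB)
201 GB → disk 7 (remaining 299 GB)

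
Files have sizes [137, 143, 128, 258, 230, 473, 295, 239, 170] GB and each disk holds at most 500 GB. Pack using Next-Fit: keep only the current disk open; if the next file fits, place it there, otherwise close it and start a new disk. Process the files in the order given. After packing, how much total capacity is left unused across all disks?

427

Put 137 GB in disk 1; 363 GB remain.
Put 143 GB in disk 1; 220 GB remain.
Put 128 GB in disk 1; 92 GB remain.
Put 258 GB in disk 2; 242 GB remain.
Put 230 GB in disk 2; 12 GB remain.
Put 473 GB in disk 3; 27 GB remain.
Put 295 GB in disk 4; 205 GB remain.
Put 239 GB in disk 5; 261 GB remain.
Put 170 GB in disk 5; 91 GB remain.
5 disks × 500 GB = 2500 GB; used 2073 GB; unused 427 GB.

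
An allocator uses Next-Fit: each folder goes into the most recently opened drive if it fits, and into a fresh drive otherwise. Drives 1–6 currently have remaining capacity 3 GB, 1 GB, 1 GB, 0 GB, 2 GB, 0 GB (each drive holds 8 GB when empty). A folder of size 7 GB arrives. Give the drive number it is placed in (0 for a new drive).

Next-Fit only looks at drive 6, which has 0 GB free.
7 GB does not fit, so a new drive is opened.

0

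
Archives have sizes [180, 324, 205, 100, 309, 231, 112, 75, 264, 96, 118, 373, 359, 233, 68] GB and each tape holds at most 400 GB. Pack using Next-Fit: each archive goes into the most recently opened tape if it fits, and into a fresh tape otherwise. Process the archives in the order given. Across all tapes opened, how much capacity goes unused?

tape 1: place 180 GB, 220 GB left
tape 2: place 324 GB, 76 GB left
tape 3: place 205 GB, 195 GB left
tape 3: place 100 GB, 95 GB left
tape 4: place 309 GB, 91 GB left
tape 5: place 231 GB, 169 GB left
tape 5: place 112 GB, 57 GB left
tape 6: place 75 GB, 325 GB left
tape 6: place 264 GB, 61 GB left
tape 7: place 96 GB, 304 GB left
tape 7: place 118 GB, 186 GB left
tape 8: place 373 GB, 27 GB left
tape 9: place 359 GB, 41 GB left
tape 10: place 233 GB, 167 GB left
tape 10: place 68 GB, 99 GB left
10 tapes × 400 GB = 4000 GB; used 3047 GB; unused 953 GB.

953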